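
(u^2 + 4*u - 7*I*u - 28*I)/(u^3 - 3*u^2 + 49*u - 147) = (u + 4)/(u^2 + u*(-3 + 7*I) - 21*I)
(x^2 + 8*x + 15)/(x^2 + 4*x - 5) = (x + 3)/(x - 1)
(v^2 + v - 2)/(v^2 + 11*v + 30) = (v^2 + v - 2)/(v^2 + 11*v + 30)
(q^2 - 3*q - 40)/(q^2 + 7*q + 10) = (q - 8)/(q + 2)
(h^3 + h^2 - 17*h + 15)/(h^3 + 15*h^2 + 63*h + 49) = (h^3 + h^2 - 17*h + 15)/(h^3 + 15*h^2 + 63*h + 49)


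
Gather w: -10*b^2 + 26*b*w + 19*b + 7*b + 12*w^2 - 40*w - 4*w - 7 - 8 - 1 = -10*b^2 + 26*b + 12*w^2 + w*(26*b - 44) - 16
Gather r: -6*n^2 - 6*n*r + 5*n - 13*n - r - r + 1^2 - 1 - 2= -6*n^2 - 8*n + r*(-6*n - 2) - 2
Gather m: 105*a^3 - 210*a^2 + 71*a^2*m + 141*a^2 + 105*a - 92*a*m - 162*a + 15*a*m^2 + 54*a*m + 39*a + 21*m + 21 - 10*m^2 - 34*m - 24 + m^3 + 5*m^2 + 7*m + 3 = 105*a^3 - 69*a^2 - 18*a + m^3 + m^2*(15*a - 5) + m*(71*a^2 - 38*a - 6)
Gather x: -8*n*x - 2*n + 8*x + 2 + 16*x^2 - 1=-2*n + 16*x^2 + x*(8 - 8*n) + 1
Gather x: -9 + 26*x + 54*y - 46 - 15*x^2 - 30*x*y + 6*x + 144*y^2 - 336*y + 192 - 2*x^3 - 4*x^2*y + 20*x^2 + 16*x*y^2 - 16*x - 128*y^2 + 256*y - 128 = -2*x^3 + x^2*(5 - 4*y) + x*(16*y^2 - 30*y + 16) + 16*y^2 - 26*y + 9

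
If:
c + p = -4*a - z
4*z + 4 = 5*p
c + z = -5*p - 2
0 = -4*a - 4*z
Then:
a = 13/18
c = -43/18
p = 2/9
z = -13/18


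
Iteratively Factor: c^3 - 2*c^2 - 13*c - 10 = (c + 2)*(c^2 - 4*c - 5) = (c - 5)*(c + 2)*(c + 1)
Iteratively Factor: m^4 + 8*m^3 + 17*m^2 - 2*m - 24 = (m + 3)*(m^3 + 5*m^2 + 2*m - 8) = (m + 2)*(m + 3)*(m^2 + 3*m - 4) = (m + 2)*(m + 3)*(m + 4)*(m - 1)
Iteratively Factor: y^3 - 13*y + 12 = (y - 1)*(y^2 + y - 12) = (y - 3)*(y - 1)*(y + 4)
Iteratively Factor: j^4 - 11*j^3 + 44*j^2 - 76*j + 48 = (j - 4)*(j^3 - 7*j^2 + 16*j - 12) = (j - 4)*(j - 3)*(j^2 - 4*j + 4) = (j - 4)*(j - 3)*(j - 2)*(j - 2)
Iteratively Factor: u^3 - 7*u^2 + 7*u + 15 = (u - 3)*(u^2 - 4*u - 5) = (u - 5)*(u - 3)*(u + 1)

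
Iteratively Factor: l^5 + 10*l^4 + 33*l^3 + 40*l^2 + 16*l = (l + 1)*(l^4 + 9*l^3 + 24*l^2 + 16*l) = (l + 1)*(l + 4)*(l^3 + 5*l^2 + 4*l) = (l + 1)^2*(l + 4)*(l^2 + 4*l) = (l + 1)^2*(l + 4)^2*(l)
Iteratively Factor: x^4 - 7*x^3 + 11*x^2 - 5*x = (x - 5)*(x^3 - 2*x^2 + x) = (x - 5)*(x - 1)*(x^2 - x) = x*(x - 5)*(x - 1)*(x - 1)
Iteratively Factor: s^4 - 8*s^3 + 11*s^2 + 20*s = (s - 5)*(s^3 - 3*s^2 - 4*s) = (s - 5)*(s - 4)*(s^2 + s) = s*(s - 5)*(s - 4)*(s + 1)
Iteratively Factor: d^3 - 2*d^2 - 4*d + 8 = (d - 2)*(d^2 - 4) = (d - 2)^2*(d + 2)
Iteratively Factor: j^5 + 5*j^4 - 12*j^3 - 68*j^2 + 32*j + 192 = (j + 2)*(j^4 + 3*j^3 - 18*j^2 - 32*j + 96) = (j + 2)*(j + 4)*(j^3 - j^2 - 14*j + 24) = (j + 2)*(j + 4)^2*(j^2 - 5*j + 6) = (j - 3)*(j + 2)*(j + 4)^2*(j - 2)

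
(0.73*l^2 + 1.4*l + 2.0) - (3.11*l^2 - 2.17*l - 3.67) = -2.38*l^2 + 3.57*l + 5.67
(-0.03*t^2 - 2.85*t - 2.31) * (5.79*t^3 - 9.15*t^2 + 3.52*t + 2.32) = -0.1737*t^5 - 16.227*t^4 + 12.597*t^3 + 11.0349*t^2 - 14.7432*t - 5.3592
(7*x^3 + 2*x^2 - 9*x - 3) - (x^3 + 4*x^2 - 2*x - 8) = 6*x^3 - 2*x^2 - 7*x + 5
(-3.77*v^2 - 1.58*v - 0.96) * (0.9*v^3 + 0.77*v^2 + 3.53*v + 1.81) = -3.393*v^5 - 4.3249*v^4 - 15.3887*v^3 - 13.1403*v^2 - 6.2486*v - 1.7376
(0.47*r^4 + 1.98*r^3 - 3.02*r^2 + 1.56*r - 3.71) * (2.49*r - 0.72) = 1.1703*r^5 + 4.5918*r^4 - 8.9454*r^3 + 6.0588*r^2 - 10.3611*r + 2.6712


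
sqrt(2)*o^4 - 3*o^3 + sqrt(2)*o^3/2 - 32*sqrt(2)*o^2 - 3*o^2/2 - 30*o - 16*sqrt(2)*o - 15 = (o - 5*sqrt(2))*(o + sqrt(2)/2)*(o + 3*sqrt(2))*(sqrt(2)*o + sqrt(2)/2)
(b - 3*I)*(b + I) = b^2 - 2*I*b + 3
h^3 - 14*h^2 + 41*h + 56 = (h - 8)*(h - 7)*(h + 1)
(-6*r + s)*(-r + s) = 6*r^2 - 7*r*s + s^2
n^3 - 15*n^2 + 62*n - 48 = (n - 8)*(n - 6)*(n - 1)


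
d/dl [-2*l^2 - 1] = -4*l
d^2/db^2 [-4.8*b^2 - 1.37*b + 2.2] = -9.60000000000000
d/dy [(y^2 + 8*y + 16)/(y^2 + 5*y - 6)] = (-3*y^2 - 44*y - 128)/(y^4 + 10*y^3 + 13*y^2 - 60*y + 36)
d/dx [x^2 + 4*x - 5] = 2*x + 4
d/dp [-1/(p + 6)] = (p + 6)^(-2)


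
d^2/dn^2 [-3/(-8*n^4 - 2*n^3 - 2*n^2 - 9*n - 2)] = 6*(-2*(24*n^2 + 3*n + 1)*(8*n^4 + 2*n^3 + 2*n^2 + 9*n + 2) + (32*n^3 + 6*n^2 + 4*n + 9)^2)/(8*n^4 + 2*n^3 + 2*n^2 + 9*n + 2)^3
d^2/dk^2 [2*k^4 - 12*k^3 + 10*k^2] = 24*k^2 - 72*k + 20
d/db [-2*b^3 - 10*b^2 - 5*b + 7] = -6*b^2 - 20*b - 5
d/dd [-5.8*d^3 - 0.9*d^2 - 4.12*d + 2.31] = -17.4*d^2 - 1.8*d - 4.12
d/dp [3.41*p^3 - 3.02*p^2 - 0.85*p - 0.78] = 10.23*p^2 - 6.04*p - 0.85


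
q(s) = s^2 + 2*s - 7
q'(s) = 2*s + 2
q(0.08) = -6.83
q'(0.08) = 2.16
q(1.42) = -2.14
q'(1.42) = 4.84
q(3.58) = 12.98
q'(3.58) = 9.16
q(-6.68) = 24.26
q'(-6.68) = -11.36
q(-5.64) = 13.53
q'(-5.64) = -9.28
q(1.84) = 0.07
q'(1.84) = 5.68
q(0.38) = -6.10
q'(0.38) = 2.76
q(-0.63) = -7.86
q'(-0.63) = 0.74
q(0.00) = -7.00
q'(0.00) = 2.00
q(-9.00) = 56.00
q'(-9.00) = -16.00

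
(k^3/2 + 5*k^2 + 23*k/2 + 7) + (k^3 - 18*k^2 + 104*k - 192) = 3*k^3/2 - 13*k^2 + 231*k/2 - 185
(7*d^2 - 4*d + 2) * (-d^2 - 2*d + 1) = -7*d^4 - 10*d^3 + 13*d^2 - 8*d + 2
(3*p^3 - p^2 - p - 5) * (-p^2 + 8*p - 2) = -3*p^5 + 25*p^4 - 13*p^3 - p^2 - 38*p + 10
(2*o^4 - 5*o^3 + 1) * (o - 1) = 2*o^5 - 7*o^4 + 5*o^3 + o - 1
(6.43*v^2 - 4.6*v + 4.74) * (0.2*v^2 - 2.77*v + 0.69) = 1.286*v^4 - 18.7311*v^3 + 18.1267*v^2 - 16.3038*v + 3.2706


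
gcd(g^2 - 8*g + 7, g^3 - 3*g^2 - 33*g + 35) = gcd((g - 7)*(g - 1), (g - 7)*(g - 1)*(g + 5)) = g^2 - 8*g + 7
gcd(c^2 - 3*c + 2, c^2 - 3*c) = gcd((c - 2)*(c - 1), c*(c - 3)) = 1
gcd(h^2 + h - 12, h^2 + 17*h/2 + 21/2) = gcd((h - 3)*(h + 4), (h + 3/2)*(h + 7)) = 1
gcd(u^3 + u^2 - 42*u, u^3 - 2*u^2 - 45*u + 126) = u^2 + u - 42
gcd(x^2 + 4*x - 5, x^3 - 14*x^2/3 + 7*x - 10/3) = x - 1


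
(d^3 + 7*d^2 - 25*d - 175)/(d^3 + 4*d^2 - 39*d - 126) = (d^2 - 25)/(d^2 - 3*d - 18)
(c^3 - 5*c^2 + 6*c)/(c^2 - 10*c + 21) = c*(c - 2)/(c - 7)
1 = 1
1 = 1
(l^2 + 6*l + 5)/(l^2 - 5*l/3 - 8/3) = 3*(l + 5)/(3*l - 8)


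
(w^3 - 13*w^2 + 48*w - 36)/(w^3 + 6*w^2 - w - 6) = (w^2 - 12*w + 36)/(w^2 + 7*w + 6)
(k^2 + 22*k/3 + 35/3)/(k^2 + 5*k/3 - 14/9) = 3*(k + 5)/(3*k - 2)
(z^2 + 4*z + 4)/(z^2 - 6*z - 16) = (z + 2)/(z - 8)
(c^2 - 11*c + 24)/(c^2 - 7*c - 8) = (c - 3)/(c + 1)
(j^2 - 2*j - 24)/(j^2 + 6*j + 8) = (j - 6)/(j + 2)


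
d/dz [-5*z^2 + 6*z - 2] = 6 - 10*z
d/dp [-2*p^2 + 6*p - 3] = 6 - 4*p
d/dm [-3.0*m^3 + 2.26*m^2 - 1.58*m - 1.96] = -9.0*m^2 + 4.52*m - 1.58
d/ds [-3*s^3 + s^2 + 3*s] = -9*s^2 + 2*s + 3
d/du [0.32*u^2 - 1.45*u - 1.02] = 0.64*u - 1.45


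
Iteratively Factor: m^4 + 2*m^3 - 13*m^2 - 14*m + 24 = (m + 2)*(m^3 - 13*m + 12) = (m + 2)*(m + 4)*(m^2 - 4*m + 3) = (m - 3)*(m + 2)*(m + 4)*(m - 1)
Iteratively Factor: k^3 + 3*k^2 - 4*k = (k)*(k^2 + 3*k - 4) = k*(k + 4)*(k - 1)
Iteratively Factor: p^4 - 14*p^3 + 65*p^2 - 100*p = (p - 5)*(p^3 - 9*p^2 + 20*p) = (p - 5)^2*(p^2 - 4*p) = (p - 5)^2*(p - 4)*(p)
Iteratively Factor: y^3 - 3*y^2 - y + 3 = (y + 1)*(y^2 - 4*y + 3) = (y - 1)*(y + 1)*(y - 3)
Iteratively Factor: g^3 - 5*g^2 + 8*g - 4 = (g - 2)*(g^2 - 3*g + 2) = (g - 2)^2*(g - 1)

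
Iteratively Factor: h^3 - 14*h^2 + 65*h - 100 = (h - 5)*(h^2 - 9*h + 20) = (h - 5)^2*(h - 4)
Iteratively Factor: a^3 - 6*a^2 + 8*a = (a)*(a^2 - 6*a + 8) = a*(a - 4)*(a - 2)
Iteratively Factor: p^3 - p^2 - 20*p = (p + 4)*(p^2 - 5*p) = (p - 5)*(p + 4)*(p)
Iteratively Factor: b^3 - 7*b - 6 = (b + 2)*(b^2 - 2*b - 3) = (b + 1)*(b + 2)*(b - 3)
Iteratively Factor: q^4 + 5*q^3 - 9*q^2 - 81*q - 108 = (q + 3)*(q^3 + 2*q^2 - 15*q - 36) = (q + 3)^2*(q^2 - q - 12) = (q - 4)*(q + 3)^2*(q + 3)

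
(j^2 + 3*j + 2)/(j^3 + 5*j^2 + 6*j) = (j + 1)/(j*(j + 3))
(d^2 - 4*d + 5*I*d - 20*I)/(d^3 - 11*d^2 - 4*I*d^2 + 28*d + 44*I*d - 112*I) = (d + 5*I)/(d^2 - d*(7 + 4*I) + 28*I)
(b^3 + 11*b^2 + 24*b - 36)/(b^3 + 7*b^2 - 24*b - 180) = (b - 1)/(b - 5)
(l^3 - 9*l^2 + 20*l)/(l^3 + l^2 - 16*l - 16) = l*(l - 5)/(l^2 + 5*l + 4)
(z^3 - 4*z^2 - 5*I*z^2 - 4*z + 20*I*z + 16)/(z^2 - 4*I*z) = z - 4 - I + 4*I/z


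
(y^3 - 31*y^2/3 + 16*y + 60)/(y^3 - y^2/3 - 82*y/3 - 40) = (y - 6)/(y + 4)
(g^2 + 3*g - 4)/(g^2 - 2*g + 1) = (g + 4)/(g - 1)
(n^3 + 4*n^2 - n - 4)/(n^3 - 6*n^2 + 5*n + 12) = (n^2 + 3*n - 4)/(n^2 - 7*n + 12)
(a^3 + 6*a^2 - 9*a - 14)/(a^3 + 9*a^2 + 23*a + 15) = (a^2 + 5*a - 14)/(a^2 + 8*a + 15)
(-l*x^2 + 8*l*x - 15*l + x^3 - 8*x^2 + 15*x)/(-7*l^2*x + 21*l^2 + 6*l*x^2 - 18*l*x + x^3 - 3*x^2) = (x - 5)/(7*l + x)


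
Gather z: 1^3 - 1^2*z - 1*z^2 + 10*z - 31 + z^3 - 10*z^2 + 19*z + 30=z^3 - 11*z^2 + 28*z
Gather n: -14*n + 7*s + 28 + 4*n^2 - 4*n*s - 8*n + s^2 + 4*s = 4*n^2 + n*(-4*s - 22) + s^2 + 11*s + 28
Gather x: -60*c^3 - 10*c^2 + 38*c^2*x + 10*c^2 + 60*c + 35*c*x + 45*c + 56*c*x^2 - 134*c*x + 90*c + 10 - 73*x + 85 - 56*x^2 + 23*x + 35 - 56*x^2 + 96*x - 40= -60*c^3 + 195*c + x^2*(56*c - 112) + x*(38*c^2 - 99*c + 46) + 90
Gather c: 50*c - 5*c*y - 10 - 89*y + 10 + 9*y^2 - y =c*(50 - 5*y) + 9*y^2 - 90*y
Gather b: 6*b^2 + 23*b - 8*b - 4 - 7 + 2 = 6*b^2 + 15*b - 9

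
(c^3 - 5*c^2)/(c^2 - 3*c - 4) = c^2*(5 - c)/(-c^2 + 3*c + 4)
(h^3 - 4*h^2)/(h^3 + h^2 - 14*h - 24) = h^2/(h^2 + 5*h + 6)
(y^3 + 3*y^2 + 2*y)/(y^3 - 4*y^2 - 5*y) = (y + 2)/(y - 5)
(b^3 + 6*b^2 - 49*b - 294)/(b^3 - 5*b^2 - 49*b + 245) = (b + 6)/(b - 5)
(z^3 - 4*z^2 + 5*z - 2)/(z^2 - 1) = (z^2 - 3*z + 2)/(z + 1)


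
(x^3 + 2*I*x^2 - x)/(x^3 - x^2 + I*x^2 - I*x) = (x + I)/(x - 1)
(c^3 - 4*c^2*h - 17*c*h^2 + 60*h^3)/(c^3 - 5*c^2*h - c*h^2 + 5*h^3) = (c^2 + c*h - 12*h^2)/(c^2 - h^2)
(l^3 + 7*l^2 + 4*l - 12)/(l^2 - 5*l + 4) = (l^2 + 8*l + 12)/(l - 4)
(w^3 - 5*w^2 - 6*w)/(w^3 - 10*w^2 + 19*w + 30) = w/(w - 5)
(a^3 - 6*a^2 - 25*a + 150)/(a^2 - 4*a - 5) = (a^2 - a - 30)/(a + 1)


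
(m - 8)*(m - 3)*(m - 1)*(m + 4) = m^4 - 8*m^3 - 13*m^2 + 116*m - 96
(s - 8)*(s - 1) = s^2 - 9*s + 8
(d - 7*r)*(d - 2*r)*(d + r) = d^3 - 8*d^2*r + 5*d*r^2 + 14*r^3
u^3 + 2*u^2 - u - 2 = (u - 1)*(u + 1)*(u + 2)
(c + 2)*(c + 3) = c^2 + 5*c + 6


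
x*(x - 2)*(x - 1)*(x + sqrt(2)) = x^4 - 3*x^3 + sqrt(2)*x^3 - 3*sqrt(2)*x^2 + 2*x^2 + 2*sqrt(2)*x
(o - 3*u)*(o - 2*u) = o^2 - 5*o*u + 6*u^2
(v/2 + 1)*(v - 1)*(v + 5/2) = v^3/2 + 7*v^2/4 + v/4 - 5/2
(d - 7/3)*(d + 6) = d^2 + 11*d/3 - 14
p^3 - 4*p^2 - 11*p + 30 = (p - 5)*(p - 2)*(p + 3)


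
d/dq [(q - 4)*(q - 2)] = 2*q - 6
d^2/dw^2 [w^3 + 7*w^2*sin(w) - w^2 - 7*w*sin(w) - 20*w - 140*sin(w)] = -7*w^2*sin(w) + 7*w*sin(w) + 28*w*cos(w) + 6*w + 154*sin(w) - 14*cos(w) - 2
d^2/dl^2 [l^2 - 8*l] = 2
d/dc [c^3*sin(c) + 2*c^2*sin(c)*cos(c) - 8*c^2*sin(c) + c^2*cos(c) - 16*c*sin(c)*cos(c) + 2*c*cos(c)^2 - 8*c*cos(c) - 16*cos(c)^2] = c^3*cos(c) + 2*c^2*sin(c) - 8*c^2*cos(c) + 2*c^2*cos(2*c) - 8*c*sin(c) + 2*c*cos(c) - 16*c*cos(2*c) + 8*sin(2*c) - 8*cos(c) + cos(2*c) + 1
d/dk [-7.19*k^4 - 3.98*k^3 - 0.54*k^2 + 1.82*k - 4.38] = -28.76*k^3 - 11.94*k^2 - 1.08*k + 1.82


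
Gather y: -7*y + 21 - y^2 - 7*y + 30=-y^2 - 14*y + 51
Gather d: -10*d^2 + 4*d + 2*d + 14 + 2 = -10*d^2 + 6*d + 16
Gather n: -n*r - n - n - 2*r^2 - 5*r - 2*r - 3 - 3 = n*(-r - 2) - 2*r^2 - 7*r - 6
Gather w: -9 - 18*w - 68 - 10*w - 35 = -28*w - 112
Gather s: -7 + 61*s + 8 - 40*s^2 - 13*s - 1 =-40*s^2 + 48*s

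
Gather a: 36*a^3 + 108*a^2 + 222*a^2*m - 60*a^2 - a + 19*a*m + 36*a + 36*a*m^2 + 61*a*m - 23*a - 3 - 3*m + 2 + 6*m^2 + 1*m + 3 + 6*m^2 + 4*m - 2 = 36*a^3 + a^2*(222*m + 48) + a*(36*m^2 + 80*m + 12) + 12*m^2 + 2*m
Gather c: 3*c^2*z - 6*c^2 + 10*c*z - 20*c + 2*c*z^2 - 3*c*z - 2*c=c^2*(3*z - 6) + c*(2*z^2 + 7*z - 22)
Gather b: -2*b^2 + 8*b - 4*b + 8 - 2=-2*b^2 + 4*b + 6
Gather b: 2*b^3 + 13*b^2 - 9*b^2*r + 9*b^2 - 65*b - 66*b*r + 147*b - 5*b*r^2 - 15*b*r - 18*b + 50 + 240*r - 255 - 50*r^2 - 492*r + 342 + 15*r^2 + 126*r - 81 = 2*b^3 + b^2*(22 - 9*r) + b*(-5*r^2 - 81*r + 64) - 35*r^2 - 126*r + 56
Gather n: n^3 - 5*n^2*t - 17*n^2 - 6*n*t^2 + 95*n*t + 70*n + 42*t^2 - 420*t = n^3 + n^2*(-5*t - 17) + n*(-6*t^2 + 95*t + 70) + 42*t^2 - 420*t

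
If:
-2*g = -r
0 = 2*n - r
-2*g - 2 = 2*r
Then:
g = -1/3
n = -1/3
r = -2/3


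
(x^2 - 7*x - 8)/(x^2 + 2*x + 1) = (x - 8)/(x + 1)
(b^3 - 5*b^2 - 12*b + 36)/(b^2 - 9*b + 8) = (b^3 - 5*b^2 - 12*b + 36)/(b^2 - 9*b + 8)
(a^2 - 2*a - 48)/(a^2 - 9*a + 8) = (a + 6)/(a - 1)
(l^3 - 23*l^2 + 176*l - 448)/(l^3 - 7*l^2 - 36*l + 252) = (l^2 - 16*l + 64)/(l^2 - 36)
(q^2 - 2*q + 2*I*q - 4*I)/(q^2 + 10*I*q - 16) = (q - 2)/(q + 8*I)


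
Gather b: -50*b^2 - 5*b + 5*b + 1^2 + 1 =2 - 50*b^2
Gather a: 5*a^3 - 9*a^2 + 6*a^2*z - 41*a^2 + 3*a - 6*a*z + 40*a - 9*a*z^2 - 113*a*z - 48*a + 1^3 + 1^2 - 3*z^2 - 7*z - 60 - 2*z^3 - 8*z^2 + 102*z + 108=5*a^3 + a^2*(6*z - 50) + a*(-9*z^2 - 119*z - 5) - 2*z^3 - 11*z^2 + 95*z + 50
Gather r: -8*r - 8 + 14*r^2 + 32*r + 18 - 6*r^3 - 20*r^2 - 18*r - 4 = -6*r^3 - 6*r^2 + 6*r + 6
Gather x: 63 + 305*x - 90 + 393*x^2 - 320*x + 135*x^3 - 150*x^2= 135*x^3 + 243*x^2 - 15*x - 27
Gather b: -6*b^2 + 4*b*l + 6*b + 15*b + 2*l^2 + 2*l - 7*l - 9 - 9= -6*b^2 + b*(4*l + 21) + 2*l^2 - 5*l - 18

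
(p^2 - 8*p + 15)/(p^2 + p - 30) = (p - 3)/(p + 6)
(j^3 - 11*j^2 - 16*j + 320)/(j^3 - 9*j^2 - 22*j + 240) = (j - 8)/(j - 6)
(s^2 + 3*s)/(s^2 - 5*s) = (s + 3)/(s - 5)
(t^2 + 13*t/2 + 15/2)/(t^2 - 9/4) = 2*(t + 5)/(2*t - 3)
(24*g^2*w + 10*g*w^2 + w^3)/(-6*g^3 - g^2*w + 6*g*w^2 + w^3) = w*(4*g + w)/(-g^2 + w^2)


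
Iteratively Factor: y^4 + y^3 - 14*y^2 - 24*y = (y + 3)*(y^3 - 2*y^2 - 8*y) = y*(y + 3)*(y^2 - 2*y - 8) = y*(y - 4)*(y + 3)*(y + 2)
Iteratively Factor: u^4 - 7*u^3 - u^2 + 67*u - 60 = (u - 4)*(u^3 - 3*u^2 - 13*u + 15) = (u - 4)*(u + 3)*(u^2 - 6*u + 5) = (u - 4)*(u - 1)*(u + 3)*(u - 5)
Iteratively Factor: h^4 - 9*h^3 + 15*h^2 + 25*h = (h + 1)*(h^3 - 10*h^2 + 25*h) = (h - 5)*(h + 1)*(h^2 - 5*h) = h*(h - 5)*(h + 1)*(h - 5)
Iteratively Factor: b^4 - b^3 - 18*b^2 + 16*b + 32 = (b + 4)*(b^3 - 5*b^2 + 2*b + 8) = (b - 2)*(b + 4)*(b^2 - 3*b - 4) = (b - 2)*(b + 1)*(b + 4)*(b - 4)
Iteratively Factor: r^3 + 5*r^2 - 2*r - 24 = (r + 4)*(r^2 + r - 6) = (r + 3)*(r + 4)*(r - 2)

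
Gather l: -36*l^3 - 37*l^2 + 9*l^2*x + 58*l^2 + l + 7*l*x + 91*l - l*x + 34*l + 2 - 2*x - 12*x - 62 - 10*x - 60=-36*l^3 + l^2*(9*x + 21) + l*(6*x + 126) - 24*x - 120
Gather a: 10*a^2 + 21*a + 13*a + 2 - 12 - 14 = 10*a^2 + 34*a - 24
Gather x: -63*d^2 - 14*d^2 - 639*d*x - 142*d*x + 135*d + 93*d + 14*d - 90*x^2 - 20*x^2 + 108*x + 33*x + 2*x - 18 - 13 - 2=-77*d^2 + 242*d - 110*x^2 + x*(143 - 781*d) - 33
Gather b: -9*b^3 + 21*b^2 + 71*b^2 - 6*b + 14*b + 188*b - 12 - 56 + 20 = -9*b^3 + 92*b^2 + 196*b - 48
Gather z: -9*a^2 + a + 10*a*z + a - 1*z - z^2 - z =-9*a^2 + 2*a - z^2 + z*(10*a - 2)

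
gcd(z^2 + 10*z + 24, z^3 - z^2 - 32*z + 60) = z + 6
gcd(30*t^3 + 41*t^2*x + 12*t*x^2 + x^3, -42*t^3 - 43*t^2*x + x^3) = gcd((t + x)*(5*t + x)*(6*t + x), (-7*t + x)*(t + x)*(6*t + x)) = 6*t^2 + 7*t*x + x^2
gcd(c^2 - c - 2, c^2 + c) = c + 1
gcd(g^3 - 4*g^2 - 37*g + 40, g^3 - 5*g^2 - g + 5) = g - 1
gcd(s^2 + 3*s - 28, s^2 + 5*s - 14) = s + 7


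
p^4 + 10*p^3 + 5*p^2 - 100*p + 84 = (p - 2)*(p - 1)*(p + 6)*(p + 7)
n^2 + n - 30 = (n - 5)*(n + 6)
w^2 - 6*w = w*(w - 6)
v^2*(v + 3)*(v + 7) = v^4 + 10*v^3 + 21*v^2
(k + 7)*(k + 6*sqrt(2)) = k^2 + 7*k + 6*sqrt(2)*k + 42*sqrt(2)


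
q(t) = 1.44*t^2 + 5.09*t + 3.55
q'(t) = 2.88*t + 5.09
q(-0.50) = 1.36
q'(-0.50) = 3.65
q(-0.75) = 0.54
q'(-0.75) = 2.93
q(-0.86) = 0.24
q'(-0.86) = 2.61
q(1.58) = 15.19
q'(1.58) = 9.64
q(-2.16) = -0.73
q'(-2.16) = -1.13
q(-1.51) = -0.85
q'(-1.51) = 0.74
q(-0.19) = 2.63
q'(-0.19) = 4.54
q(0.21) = 4.68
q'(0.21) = 5.69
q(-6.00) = 24.85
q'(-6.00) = -12.19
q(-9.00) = 74.38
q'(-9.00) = -20.83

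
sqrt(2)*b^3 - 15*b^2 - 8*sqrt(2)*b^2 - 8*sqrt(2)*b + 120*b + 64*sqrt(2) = (b - 8)*(b - 8*sqrt(2))*(sqrt(2)*b + 1)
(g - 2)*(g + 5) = g^2 + 3*g - 10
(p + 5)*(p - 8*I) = p^2 + 5*p - 8*I*p - 40*I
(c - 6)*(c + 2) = c^2 - 4*c - 12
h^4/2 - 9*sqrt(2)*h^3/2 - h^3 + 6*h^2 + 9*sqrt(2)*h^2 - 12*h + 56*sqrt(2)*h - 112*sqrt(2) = (h/2 + sqrt(2))*(h - 2)*(h - 7*sqrt(2))*(h - 4*sqrt(2))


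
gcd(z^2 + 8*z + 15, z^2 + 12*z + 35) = z + 5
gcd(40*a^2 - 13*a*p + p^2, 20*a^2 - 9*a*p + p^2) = -5*a + p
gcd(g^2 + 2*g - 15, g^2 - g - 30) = g + 5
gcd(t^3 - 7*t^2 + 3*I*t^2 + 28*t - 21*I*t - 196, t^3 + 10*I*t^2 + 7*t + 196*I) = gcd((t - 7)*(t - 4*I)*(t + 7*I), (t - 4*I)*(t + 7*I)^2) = t^2 + 3*I*t + 28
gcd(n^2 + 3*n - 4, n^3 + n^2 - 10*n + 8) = n^2 + 3*n - 4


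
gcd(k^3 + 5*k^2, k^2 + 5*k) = k^2 + 5*k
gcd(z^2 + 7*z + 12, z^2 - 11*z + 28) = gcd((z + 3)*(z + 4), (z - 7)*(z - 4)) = 1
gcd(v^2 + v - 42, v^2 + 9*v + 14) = v + 7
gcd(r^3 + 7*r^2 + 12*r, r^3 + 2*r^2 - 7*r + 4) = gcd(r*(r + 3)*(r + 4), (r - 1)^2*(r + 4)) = r + 4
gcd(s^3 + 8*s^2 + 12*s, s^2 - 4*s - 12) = s + 2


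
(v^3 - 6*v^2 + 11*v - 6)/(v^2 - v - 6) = (v^2 - 3*v + 2)/(v + 2)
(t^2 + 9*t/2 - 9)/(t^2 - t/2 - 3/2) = (t + 6)/(t + 1)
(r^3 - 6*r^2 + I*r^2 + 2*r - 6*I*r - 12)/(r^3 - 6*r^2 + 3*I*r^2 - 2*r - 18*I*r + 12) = (r - I)/(r + I)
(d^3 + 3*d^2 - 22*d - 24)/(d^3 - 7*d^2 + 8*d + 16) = (d + 6)/(d - 4)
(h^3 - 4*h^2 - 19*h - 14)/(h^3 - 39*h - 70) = (h + 1)/(h + 5)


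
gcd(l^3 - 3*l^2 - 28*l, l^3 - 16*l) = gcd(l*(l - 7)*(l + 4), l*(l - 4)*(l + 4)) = l^2 + 4*l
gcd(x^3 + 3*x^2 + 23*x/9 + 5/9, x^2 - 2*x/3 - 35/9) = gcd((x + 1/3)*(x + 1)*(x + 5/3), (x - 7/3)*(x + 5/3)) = x + 5/3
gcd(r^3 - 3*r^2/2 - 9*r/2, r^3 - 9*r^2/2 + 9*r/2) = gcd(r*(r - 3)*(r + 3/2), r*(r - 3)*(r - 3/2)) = r^2 - 3*r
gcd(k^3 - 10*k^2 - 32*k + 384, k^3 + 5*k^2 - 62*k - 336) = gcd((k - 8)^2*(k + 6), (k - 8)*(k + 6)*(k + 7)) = k^2 - 2*k - 48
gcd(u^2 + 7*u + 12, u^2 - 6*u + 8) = 1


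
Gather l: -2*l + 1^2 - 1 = -2*l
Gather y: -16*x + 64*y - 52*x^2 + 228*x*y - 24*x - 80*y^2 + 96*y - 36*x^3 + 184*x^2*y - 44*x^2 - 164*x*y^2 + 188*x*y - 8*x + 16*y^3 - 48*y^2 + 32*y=-36*x^3 - 96*x^2 - 48*x + 16*y^3 + y^2*(-164*x - 128) + y*(184*x^2 + 416*x + 192)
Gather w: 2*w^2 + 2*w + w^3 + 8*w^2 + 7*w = w^3 + 10*w^2 + 9*w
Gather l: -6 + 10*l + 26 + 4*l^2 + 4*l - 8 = 4*l^2 + 14*l + 12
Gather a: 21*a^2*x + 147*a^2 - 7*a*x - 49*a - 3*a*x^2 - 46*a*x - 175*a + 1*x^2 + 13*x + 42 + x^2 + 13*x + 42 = a^2*(21*x + 147) + a*(-3*x^2 - 53*x - 224) + 2*x^2 + 26*x + 84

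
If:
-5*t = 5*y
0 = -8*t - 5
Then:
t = -5/8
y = 5/8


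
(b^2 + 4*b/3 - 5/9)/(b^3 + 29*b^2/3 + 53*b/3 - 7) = (b + 5/3)/(b^2 + 10*b + 21)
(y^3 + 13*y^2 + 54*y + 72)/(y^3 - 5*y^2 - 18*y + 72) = (y^2 + 9*y + 18)/(y^2 - 9*y + 18)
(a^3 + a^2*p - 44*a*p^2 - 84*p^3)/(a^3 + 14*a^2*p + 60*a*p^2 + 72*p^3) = (a - 7*p)/(a + 6*p)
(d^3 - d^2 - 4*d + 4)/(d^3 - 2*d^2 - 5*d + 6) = (d - 2)/(d - 3)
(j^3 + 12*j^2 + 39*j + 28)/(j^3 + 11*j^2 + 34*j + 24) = (j + 7)/(j + 6)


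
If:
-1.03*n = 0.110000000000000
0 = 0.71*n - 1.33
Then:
No Solution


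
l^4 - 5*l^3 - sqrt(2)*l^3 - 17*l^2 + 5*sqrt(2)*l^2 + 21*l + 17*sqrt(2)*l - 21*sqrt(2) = (l - 7)*(l - 1)*(l + 3)*(l - sqrt(2))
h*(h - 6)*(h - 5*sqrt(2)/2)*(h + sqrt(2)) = h^4 - 6*h^3 - 3*sqrt(2)*h^3/2 - 5*h^2 + 9*sqrt(2)*h^2 + 30*h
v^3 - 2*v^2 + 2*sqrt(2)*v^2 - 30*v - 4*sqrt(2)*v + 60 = (v - 2)*(v - 3*sqrt(2))*(v + 5*sqrt(2))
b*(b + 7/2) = b^2 + 7*b/2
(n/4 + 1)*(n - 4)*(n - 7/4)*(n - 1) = n^4/4 - 11*n^3/16 - 57*n^2/16 + 11*n - 7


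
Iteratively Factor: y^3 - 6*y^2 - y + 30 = (y - 3)*(y^2 - 3*y - 10) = (y - 5)*(y - 3)*(y + 2)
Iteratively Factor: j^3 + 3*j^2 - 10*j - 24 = (j + 2)*(j^2 + j - 12) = (j - 3)*(j + 2)*(j + 4)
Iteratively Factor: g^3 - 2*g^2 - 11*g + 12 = (g - 1)*(g^2 - g - 12) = (g - 4)*(g - 1)*(g + 3)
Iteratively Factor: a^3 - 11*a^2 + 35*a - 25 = (a - 1)*(a^2 - 10*a + 25) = (a - 5)*(a - 1)*(a - 5)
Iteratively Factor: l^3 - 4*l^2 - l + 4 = (l + 1)*(l^2 - 5*l + 4) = (l - 1)*(l + 1)*(l - 4)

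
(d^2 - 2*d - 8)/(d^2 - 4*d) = (d + 2)/d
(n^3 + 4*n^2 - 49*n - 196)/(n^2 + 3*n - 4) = (n^2 - 49)/(n - 1)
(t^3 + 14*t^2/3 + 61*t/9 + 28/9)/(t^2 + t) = t + 11/3 + 28/(9*t)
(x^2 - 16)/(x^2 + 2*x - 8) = (x - 4)/(x - 2)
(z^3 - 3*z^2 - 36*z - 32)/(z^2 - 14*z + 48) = (z^2 + 5*z + 4)/(z - 6)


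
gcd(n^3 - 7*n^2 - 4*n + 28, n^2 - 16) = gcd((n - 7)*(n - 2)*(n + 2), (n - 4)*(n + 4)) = 1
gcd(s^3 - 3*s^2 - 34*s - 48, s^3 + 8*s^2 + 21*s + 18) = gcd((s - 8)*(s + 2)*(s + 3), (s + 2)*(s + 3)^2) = s^2 + 5*s + 6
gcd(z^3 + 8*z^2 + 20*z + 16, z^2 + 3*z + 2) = z + 2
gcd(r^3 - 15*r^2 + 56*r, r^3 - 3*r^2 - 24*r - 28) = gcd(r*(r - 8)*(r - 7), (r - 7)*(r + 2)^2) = r - 7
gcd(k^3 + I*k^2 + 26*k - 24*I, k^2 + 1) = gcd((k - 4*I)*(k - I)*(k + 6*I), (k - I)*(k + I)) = k - I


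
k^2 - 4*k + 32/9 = (k - 8/3)*(k - 4/3)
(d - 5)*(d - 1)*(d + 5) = d^3 - d^2 - 25*d + 25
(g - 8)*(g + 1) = g^2 - 7*g - 8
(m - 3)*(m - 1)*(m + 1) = m^3 - 3*m^2 - m + 3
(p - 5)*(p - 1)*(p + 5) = p^3 - p^2 - 25*p + 25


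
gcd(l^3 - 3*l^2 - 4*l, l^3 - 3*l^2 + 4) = l + 1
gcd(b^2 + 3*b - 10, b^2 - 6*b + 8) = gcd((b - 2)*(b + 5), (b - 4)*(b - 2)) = b - 2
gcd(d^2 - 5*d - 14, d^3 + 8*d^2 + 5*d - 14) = d + 2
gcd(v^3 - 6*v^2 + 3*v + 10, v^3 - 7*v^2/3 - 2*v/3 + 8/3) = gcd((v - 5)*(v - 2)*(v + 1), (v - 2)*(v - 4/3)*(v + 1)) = v^2 - v - 2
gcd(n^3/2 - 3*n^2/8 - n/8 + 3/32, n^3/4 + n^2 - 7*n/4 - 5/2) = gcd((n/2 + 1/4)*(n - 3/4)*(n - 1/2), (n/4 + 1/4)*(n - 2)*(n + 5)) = 1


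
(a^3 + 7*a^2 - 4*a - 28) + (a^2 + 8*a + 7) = a^3 + 8*a^2 + 4*a - 21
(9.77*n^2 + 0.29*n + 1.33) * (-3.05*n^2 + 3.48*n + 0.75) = -29.7985*n^4 + 33.1151*n^3 + 4.2802*n^2 + 4.8459*n + 0.9975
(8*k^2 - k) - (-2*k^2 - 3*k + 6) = 10*k^2 + 2*k - 6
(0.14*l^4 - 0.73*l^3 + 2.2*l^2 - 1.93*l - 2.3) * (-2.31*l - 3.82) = -0.3234*l^5 + 1.1515*l^4 - 2.2934*l^3 - 3.9457*l^2 + 12.6856*l + 8.786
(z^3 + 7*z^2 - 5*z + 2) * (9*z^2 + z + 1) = 9*z^5 + 64*z^4 - 37*z^3 + 20*z^2 - 3*z + 2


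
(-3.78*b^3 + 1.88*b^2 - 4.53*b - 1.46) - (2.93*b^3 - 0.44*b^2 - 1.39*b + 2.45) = -6.71*b^3 + 2.32*b^2 - 3.14*b - 3.91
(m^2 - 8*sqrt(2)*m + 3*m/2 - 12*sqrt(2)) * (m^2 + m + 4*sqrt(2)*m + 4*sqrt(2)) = m^4 - 4*sqrt(2)*m^3 + 5*m^3/2 - 125*m^2/2 - 10*sqrt(2)*m^2 - 160*m - 6*sqrt(2)*m - 96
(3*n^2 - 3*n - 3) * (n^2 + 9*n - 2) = 3*n^4 + 24*n^3 - 36*n^2 - 21*n + 6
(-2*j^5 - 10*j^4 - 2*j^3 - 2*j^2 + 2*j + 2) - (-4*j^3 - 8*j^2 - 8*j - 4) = -2*j^5 - 10*j^4 + 2*j^3 + 6*j^2 + 10*j + 6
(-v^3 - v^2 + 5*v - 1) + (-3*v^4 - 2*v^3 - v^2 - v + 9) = -3*v^4 - 3*v^3 - 2*v^2 + 4*v + 8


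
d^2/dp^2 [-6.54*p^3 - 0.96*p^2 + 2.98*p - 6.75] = -39.24*p - 1.92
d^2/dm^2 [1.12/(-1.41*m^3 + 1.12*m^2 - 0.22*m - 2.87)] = ((9.4752*m - 2.5088)*(1.41*m^3 - 1.12*m^2 + 0.22*m + 2.87) - 1.12*(4.23*m^2 - 2.24*m + 0.22)*(8.46*m^2 - 4.48*m + 0.44))/(1.41*m^3 - 1.12*m^2 + 0.22*m + 2.87)^3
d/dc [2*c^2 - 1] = 4*c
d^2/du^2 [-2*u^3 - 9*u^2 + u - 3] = -12*u - 18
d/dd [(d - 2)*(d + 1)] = 2*d - 1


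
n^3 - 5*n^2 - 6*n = n*(n - 6)*(n + 1)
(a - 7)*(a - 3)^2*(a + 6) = a^4 - 7*a^3 - 27*a^2 + 243*a - 378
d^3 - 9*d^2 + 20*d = d*(d - 5)*(d - 4)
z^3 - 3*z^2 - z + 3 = (z - 3)*(z - 1)*(z + 1)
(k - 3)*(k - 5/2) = k^2 - 11*k/2 + 15/2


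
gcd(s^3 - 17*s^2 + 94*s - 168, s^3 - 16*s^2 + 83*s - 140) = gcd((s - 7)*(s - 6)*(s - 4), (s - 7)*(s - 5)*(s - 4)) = s^2 - 11*s + 28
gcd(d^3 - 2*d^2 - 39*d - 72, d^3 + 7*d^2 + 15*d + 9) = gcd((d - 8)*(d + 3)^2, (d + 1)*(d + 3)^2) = d^2 + 6*d + 9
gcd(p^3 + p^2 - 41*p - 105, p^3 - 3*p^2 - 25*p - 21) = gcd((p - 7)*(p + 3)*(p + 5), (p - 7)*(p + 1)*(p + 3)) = p^2 - 4*p - 21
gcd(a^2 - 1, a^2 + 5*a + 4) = a + 1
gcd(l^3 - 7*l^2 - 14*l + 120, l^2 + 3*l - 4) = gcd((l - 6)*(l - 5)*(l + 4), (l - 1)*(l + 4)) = l + 4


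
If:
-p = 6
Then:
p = -6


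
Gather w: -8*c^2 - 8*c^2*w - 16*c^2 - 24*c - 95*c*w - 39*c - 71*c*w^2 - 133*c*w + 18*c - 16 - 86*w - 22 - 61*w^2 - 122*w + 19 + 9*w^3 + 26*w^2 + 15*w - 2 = -24*c^2 - 45*c + 9*w^3 + w^2*(-71*c - 35) + w*(-8*c^2 - 228*c - 193) - 21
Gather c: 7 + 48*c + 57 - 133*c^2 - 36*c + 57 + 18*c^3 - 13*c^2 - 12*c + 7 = 18*c^3 - 146*c^2 + 128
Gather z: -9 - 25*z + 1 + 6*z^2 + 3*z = 6*z^2 - 22*z - 8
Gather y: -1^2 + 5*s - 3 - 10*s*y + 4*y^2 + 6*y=5*s + 4*y^2 + y*(6 - 10*s) - 4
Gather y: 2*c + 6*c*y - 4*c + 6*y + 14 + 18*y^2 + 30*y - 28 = -2*c + 18*y^2 + y*(6*c + 36) - 14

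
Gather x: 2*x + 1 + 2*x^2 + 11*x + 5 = 2*x^2 + 13*x + 6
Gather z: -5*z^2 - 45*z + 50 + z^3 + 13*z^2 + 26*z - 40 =z^3 + 8*z^2 - 19*z + 10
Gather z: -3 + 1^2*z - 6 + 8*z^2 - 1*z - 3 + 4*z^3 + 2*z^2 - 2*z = 4*z^3 + 10*z^2 - 2*z - 12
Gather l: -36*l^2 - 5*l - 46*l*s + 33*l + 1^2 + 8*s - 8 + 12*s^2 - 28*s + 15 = -36*l^2 + l*(28 - 46*s) + 12*s^2 - 20*s + 8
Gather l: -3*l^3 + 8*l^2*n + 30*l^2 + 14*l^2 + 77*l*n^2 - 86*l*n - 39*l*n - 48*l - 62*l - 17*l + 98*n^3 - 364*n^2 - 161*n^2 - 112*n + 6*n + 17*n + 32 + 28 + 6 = -3*l^3 + l^2*(8*n + 44) + l*(77*n^2 - 125*n - 127) + 98*n^3 - 525*n^2 - 89*n + 66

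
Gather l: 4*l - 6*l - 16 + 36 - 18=2 - 2*l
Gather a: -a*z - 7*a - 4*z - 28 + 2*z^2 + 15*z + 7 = a*(-z - 7) + 2*z^2 + 11*z - 21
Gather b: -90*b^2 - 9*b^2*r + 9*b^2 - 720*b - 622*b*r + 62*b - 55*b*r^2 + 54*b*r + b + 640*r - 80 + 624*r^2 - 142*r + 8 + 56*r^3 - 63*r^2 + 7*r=b^2*(-9*r - 81) + b*(-55*r^2 - 568*r - 657) + 56*r^3 + 561*r^2 + 505*r - 72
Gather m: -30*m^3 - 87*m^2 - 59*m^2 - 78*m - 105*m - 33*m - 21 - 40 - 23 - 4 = -30*m^3 - 146*m^2 - 216*m - 88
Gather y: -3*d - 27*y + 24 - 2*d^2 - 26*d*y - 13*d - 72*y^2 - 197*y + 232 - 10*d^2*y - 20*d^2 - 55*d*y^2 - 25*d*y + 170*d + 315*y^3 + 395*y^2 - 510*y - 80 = -22*d^2 + 154*d + 315*y^3 + y^2*(323 - 55*d) + y*(-10*d^2 - 51*d - 734) + 176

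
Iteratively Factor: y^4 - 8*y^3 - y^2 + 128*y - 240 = (y - 5)*(y^3 - 3*y^2 - 16*y + 48) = (y - 5)*(y - 4)*(y^2 + y - 12) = (y - 5)*(y - 4)*(y + 4)*(y - 3)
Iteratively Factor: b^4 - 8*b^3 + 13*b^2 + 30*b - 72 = (b + 2)*(b^3 - 10*b^2 + 33*b - 36) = (b - 3)*(b + 2)*(b^2 - 7*b + 12) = (b - 3)^2*(b + 2)*(b - 4)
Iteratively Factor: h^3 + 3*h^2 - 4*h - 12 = (h - 2)*(h^2 + 5*h + 6) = (h - 2)*(h + 2)*(h + 3)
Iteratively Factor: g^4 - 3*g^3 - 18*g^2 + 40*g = (g - 5)*(g^3 + 2*g^2 - 8*g) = g*(g - 5)*(g^2 + 2*g - 8) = g*(g - 5)*(g + 4)*(g - 2)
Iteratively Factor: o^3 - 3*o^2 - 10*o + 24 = (o + 3)*(o^2 - 6*o + 8) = (o - 2)*(o + 3)*(o - 4)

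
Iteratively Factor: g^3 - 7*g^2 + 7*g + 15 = (g + 1)*(g^2 - 8*g + 15) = (g - 3)*(g + 1)*(g - 5)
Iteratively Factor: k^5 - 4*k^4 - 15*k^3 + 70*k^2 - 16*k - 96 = (k - 2)*(k^4 - 2*k^3 - 19*k^2 + 32*k + 48) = (k - 2)*(k + 4)*(k^3 - 6*k^2 + 5*k + 12) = (k - 3)*(k - 2)*(k + 4)*(k^2 - 3*k - 4) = (k - 3)*(k - 2)*(k + 1)*(k + 4)*(k - 4)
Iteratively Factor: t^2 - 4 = (t + 2)*(t - 2)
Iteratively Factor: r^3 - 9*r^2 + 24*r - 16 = (r - 4)*(r^2 - 5*r + 4) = (r - 4)*(r - 1)*(r - 4)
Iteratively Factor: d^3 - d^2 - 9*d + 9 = (d + 3)*(d^2 - 4*d + 3) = (d - 1)*(d + 3)*(d - 3)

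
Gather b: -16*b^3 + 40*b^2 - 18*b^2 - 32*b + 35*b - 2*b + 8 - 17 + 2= -16*b^3 + 22*b^2 + b - 7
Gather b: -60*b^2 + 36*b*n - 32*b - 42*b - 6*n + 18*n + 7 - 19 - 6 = -60*b^2 + b*(36*n - 74) + 12*n - 18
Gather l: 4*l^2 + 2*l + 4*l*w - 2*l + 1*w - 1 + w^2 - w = 4*l^2 + 4*l*w + w^2 - 1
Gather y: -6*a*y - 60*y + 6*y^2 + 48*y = 6*y^2 + y*(-6*a - 12)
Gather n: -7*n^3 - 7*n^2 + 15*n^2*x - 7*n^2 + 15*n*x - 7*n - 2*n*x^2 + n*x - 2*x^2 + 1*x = -7*n^3 + n^2*(15*x - 14) + n*(-2*x^2 + 16*x - 7) - 2*x^2 + x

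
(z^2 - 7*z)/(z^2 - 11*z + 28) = z/(z - 4)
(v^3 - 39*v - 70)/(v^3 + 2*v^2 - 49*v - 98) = (v + 5)/(v + 7)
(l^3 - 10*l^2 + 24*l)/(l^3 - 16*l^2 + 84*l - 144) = l/(l - 6)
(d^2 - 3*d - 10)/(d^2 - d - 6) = (d - 5)/(d - 3)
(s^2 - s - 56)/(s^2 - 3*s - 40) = (s + 7)/(s + 5)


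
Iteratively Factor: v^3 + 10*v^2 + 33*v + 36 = (v + 3)*(v^2 + 7*v + 12) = (v + 3)*(v + 4)*(v + 3)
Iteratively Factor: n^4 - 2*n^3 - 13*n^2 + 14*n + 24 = (n + 1)*(n^3 - 3*n^2 - 10*n + 24) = (n + 1)*(n + 3)*(n^2 - 6*n + 8) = (n - 4)*(n + 1)*(n + 3)*(n - 2)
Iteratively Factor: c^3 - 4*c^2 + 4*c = (c - 2)*(c^2 - 2*c) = c*(c - 2)*(c - 2)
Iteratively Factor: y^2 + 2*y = (y + 2)*(y)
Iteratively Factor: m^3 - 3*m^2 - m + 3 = (m + 1)*(m^2 - 4*m + 3) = (m - 1)*(m + 1)*(m - 3)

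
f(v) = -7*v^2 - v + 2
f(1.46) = -14.38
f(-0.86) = -2.32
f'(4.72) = -67.08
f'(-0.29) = 3.06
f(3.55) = -89.77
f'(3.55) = -50.70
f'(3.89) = -55.46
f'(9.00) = -127.00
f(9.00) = -574.00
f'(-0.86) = 11.04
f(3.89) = -107.81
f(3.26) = -75.65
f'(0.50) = -8.00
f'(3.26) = -46.64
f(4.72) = -158.67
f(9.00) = -574.00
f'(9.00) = -127.00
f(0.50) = -0.25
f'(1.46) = -21.44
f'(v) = -14*v - 1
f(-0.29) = 1.70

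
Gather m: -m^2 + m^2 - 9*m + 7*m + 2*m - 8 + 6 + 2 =0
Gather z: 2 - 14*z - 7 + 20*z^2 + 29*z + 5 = 20*z^2 + 15*z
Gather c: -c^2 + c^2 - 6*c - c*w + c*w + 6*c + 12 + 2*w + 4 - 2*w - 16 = 0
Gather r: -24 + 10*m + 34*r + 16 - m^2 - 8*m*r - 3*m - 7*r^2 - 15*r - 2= -m^2 + 7*m - 7*r^2 + r*(19 - 8*m) - 10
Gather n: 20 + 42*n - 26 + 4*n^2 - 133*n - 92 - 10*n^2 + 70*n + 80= -6*n^2 - 21*n - 18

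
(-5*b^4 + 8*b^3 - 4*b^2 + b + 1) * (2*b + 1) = -10*b^5 + 11*b^4 - 2*b^2 + 3*b + 1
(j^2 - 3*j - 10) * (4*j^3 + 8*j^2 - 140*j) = 4*j^5 - 4*j^4 - 204*j^3 + 340*j^2 + 1400*j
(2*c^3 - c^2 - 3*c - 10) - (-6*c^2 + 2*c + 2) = 2*c^3 + 5*c^2 - 5*c - 12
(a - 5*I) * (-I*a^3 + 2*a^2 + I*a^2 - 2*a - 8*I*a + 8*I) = -I*a^4 - 3*a^3 + I*a^3 + 3*a^2 - 18*I*a^2 - 40*a + 18*I*a + 40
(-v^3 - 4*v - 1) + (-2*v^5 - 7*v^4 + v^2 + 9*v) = -2*v^5 - 7*v^4 - v^3 + v^2 + 5*v - 1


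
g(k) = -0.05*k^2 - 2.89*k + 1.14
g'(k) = -0.1*k - 2.89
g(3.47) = -9.49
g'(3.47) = -3.24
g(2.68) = -6.96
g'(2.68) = -3.16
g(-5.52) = 15.57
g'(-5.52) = -2.34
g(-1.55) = 5.50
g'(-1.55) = -2.74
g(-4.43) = 12.96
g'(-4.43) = -2.45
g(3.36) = -9.13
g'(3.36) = -3.23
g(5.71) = -16.99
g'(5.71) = -3.46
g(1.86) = -4.41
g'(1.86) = -3.08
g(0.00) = 1.14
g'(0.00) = -2.89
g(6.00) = -18.00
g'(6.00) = -3.49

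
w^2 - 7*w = w*(w - 7)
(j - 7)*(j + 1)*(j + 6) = j^3 - 43*j - 42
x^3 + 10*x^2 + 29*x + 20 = (x + 1)*(x + 4)*(x + 5)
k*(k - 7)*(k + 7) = k^3 - 49*k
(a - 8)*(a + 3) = a^2 - 5*a - 24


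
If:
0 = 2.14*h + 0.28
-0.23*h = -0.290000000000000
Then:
No Solution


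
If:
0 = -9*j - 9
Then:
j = -1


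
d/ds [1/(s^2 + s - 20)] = (-2*s - 1)/(s^2 + s - 20)^2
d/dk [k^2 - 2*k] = 2*k - 2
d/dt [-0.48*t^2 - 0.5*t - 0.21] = -0.96*t - 0.5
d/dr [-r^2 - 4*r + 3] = -2*r - 4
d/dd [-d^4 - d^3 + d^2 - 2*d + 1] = -4*d^3 - 3*d^2 + 2*d - 2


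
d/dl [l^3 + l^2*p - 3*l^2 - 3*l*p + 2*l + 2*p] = 3*l^2 + 2*l*p - 6*l - 3*p + 2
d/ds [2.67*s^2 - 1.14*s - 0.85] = 5.34*s - 1.14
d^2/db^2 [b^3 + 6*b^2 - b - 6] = 6*b + 12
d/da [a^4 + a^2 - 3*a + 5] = 4*a^3 + 2*a - 3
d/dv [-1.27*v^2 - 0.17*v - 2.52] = -2.54*v - 0.17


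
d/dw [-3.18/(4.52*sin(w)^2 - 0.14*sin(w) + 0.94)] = (28.7472*sin(w) - 0.4452)*cos(w)/(4.52*sin(w)^2 - 0.14*sin(w) + 0.94)^2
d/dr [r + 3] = 1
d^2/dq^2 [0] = 0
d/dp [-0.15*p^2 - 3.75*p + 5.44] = -0.3*p - 3.75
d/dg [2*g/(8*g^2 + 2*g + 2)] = (4*g^2 - g*(8*g + 1) + g + 1)/(4*g^2 + g + 1)^2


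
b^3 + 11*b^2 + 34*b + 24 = (b + 1)*(b + 4)*(b + 6)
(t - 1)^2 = t^2 - 2*t + 1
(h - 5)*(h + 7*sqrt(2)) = h^2 - 5*h + 7*sqrt(2)*h - 35*sqrt(2)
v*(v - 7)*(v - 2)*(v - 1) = v^4 - 10*v^3 + 23*v^2 - 14*v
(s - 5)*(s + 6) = s^2 + s - 30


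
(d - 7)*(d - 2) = d^2 - 9*d + 14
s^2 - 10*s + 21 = (s - 7)*(s - 3)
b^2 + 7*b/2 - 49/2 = (b - 7/2)*(b + 7)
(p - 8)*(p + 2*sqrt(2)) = p^2 - 8*p + 2*sqrt(2)*p - 16*sqrt(2)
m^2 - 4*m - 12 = (m - 6)*(m + 2)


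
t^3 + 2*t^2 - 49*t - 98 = (t - 7)*(t + 2)*(t + 7)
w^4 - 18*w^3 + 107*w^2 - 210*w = w*(w - 7)*(w - 6)*(w - 5)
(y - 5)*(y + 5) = y^2 - 25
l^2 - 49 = (l - 7)*(l + 7)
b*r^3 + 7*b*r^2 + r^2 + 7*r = r*(r + 7)*(b*r + 1)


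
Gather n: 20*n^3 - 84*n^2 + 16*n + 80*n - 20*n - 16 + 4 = 20*n^3 - 84*n^2 + 76*n - 12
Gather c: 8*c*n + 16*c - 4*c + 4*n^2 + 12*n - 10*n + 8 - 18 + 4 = c*(8*n + 12) + 4*n^2 + 2*n - 6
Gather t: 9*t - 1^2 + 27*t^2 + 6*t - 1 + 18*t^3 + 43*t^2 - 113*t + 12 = 18*t^3 + 70*t^2 - 98*t + 10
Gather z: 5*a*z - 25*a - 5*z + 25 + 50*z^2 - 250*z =-25*a + 50*z^2 + z*(5*a - 255) + 25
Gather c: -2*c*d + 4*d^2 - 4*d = -2*c*d + 4*d^2 - 4*d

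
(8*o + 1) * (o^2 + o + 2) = 8*o^3 + 9*o^2 + 17*o + 2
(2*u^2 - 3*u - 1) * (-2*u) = -4*u^3 + 6*u^2 + 2*u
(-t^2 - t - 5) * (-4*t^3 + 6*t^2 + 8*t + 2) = 4*t^5 - 2*t^4 + 6*t^3 - 40*t^2 - 42*t - 10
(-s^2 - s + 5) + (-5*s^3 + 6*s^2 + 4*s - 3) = -5*s^3 + 5*s^2 + 3*s + 2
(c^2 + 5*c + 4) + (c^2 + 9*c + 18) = 2*c^2 + 14*c + 22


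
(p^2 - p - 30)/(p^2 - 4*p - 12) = (p + 5)/(p + 2)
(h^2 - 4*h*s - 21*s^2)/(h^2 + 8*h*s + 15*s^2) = (h - 7*s)/(h + 5*s)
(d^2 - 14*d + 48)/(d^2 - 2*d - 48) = (d - 6)/(d + 6)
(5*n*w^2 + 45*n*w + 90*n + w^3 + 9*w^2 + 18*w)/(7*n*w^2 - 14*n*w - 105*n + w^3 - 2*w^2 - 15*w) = (5*n*w + 30*n + w^2 + 6*w)/(7*n*w - 35*n + w^2 - 5*w)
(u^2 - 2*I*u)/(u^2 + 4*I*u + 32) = u*(u - 2*I)/(u^2 + 4*I*u + 32)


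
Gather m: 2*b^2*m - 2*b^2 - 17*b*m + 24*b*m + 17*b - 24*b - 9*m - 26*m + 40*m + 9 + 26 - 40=-2*b^2 - 7*b + m*(2*b^2 + 7*b + 5) - 5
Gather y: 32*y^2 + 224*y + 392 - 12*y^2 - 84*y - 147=20*y^2 + 140*y + 245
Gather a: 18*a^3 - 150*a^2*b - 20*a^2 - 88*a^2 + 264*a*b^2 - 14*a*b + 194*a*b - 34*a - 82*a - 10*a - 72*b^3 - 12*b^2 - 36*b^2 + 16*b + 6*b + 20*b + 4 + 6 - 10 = 18*a^3 + a^2*(-150*b - 108) + a*(264*b^2 + 180*b - 126) - 72*b^3 - 48*b^2 + 42*b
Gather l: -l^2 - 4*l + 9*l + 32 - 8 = -l^2 + 5*l + 24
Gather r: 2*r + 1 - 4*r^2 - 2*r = 1 - 4*r^2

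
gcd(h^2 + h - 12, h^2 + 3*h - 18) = h - 3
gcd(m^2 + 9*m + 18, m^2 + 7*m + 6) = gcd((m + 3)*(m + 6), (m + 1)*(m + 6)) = m + 6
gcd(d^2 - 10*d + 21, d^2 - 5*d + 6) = d - 3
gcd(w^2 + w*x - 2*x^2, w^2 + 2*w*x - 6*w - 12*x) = w + 2*x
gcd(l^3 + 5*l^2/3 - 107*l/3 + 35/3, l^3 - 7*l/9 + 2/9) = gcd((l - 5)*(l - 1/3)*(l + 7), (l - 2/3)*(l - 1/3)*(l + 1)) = l - 1/3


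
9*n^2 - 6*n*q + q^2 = (-3*n + q)^2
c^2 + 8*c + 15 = (c + 3)*(c + 5)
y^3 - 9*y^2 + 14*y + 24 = (y - 6)*(y - 4)*(y + 1)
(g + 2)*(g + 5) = g^2 + 7*g + 10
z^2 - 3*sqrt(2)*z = z*(z - 3*sqrt(2))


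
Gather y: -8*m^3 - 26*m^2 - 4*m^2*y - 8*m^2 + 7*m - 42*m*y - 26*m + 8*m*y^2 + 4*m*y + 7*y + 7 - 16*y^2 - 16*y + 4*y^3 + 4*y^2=-8*m^3 - 34*m^2 - 19*m + 4*y^3 + y^2*(8*m - 12) + y*(-4*m^2 - 38*m - 9) + 7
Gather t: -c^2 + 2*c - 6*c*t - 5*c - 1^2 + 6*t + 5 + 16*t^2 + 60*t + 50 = -c^2 - 3*c + 16*t^2 + t*(66 - 6*c) + 54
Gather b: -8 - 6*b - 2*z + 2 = -6*b - 2*z - 6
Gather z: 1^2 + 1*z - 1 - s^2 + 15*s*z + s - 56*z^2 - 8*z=-s^2 + s - 56*z^2 + z*(15*s - 7)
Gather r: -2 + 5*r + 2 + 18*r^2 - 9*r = 18*r^2 - 4*r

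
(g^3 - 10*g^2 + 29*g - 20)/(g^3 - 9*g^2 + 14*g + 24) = (g^2 - 6*g + 5)/(g^2 - 5*g - 6)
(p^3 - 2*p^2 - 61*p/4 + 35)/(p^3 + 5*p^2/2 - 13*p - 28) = (p - 5/2)/(p + 2)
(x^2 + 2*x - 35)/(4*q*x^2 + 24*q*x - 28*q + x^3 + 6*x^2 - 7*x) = (x - 5)/(4*q*x - 4*q + x^2 - x)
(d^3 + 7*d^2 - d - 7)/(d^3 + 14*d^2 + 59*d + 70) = (d^2 - 1)/(d^2 + 7*d + 10)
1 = 1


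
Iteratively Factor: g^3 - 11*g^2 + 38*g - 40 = (g - 2)*(g^2 - 9*g + 20) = (g - 5)*(g - 2)*(g - 4)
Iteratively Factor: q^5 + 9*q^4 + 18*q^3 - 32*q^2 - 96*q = (q - 2)*(q^4 + 11*q^3 + 40*q^2 + 48*q) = (q - 2)*(q + 4)*(q^3 + 7*q^2 + 12*q) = q*(q - 2)*(q + 4)*(q^2 + 7*q + 12) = q*(q - 2)*(q + 4)^2*(q + 3)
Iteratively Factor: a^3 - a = (a - 1)*(a^2 + a) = (a - 1)*(a + 1)*(a)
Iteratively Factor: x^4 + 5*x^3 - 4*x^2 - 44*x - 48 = (x + 2)*(x^3 + 3*x^2 - 10*x - 24) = (x + 2)*(x + 4)*(x^2 - x - 6) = (x + 2)^2*(x + 4)*(x - 3)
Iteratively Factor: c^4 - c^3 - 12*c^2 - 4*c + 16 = (c + 2)*(c^3 - 3*c^2 - 6*c + 8) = (c - 4)*(c + 2)*(c^2 + c - 2) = (c - 4)*(c - 1)*(c + 2)*(c + 2)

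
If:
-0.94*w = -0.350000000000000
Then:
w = 0.37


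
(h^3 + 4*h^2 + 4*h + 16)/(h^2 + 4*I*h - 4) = (h^2 + 2*h*(2 - I) - 8*I)/(h + 2*I)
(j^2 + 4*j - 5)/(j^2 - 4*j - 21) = (-j^2 - 4*j + 5)/(-j^2 + 4*j + 21)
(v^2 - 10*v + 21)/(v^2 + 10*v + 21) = (v^2 - 10*v + 21)/(v^2 + 10*v + 21)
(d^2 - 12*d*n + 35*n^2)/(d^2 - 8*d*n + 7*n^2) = (d - 5*n)/(d - n)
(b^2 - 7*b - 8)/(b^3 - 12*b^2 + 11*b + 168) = (b + 1)/(b^2 - 4*b - 21)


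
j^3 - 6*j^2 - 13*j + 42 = (j - 7)*(j - 2)*(j + 3)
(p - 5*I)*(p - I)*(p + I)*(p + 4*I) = p^4 - I*p^3 + 21*p^2 - I*p + 20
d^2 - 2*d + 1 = (d - 1)^2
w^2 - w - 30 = (w - 6)*(w + 5)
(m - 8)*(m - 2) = m^2 - 10*m + 16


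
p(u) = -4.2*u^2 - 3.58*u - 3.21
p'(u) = -8.4*u - 3.58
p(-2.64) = -23.03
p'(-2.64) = 18.60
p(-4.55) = -73.87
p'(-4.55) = 34.64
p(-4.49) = -71.81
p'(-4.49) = 34.14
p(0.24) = -4.31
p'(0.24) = -5.60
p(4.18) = -91.56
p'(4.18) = -38.69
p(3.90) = -81.05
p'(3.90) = -36.34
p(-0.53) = -2.49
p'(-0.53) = 0.87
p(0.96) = -10.52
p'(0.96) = -11.64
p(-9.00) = -311.19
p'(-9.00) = 72.02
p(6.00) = -175.89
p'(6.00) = -53.98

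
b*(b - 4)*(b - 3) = b^3 - 7*b^2 + 12*b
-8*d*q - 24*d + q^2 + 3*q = (-8*d + q)*(q + 3)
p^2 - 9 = (p - 3)*(p + 3)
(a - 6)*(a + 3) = a^2 - 3*a - 18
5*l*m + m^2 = m*(5*l + m)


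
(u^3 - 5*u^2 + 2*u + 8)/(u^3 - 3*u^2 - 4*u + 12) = (u^2 - 3*u - 4)/(u^2 - u - 6)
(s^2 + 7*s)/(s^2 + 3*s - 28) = s/(s - 4)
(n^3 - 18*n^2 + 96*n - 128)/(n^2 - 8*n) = n - 10 + 16/n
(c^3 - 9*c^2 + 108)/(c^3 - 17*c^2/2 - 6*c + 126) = 2*(c + 3)/(2*c + 7)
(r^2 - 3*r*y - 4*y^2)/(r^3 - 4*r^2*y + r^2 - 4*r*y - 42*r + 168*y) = (r + y)/(r^2 + r - 42)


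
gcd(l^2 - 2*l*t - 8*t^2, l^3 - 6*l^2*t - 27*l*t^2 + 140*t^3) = -l + 4*t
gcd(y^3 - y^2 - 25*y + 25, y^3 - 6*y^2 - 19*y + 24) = y - 1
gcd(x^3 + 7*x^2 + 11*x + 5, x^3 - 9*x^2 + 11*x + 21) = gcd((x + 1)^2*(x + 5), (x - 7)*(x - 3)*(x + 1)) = x + 1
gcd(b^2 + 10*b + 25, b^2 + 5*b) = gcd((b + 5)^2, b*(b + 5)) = b + 5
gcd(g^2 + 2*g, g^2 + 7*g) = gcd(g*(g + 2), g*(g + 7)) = g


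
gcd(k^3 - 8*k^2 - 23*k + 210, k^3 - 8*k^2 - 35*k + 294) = k - 7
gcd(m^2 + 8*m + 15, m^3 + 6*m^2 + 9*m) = m + 3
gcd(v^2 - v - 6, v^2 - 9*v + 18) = v - 3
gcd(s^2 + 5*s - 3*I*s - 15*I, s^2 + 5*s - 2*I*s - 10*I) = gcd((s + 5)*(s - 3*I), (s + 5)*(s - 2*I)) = s + 5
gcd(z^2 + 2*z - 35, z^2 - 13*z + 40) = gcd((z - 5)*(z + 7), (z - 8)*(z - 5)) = z - 5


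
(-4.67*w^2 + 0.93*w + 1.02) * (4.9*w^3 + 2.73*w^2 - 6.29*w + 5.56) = -22.883*w^5 - 8.1921*w^4 + 36.9112*w^3 - 29.0303*w^2 - 1.245*w + 5.6712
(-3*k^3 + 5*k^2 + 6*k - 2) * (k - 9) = -3*k^4 + 32*k^3 - 39*k^2 - 56*k + 18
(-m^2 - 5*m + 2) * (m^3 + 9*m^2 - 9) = -m^5 - 14*m^4 - 43*m^3 + 27*m^2 + 45*m - 18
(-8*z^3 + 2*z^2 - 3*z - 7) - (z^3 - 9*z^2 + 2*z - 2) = -9*z^3 + 11*z^2 - 5*z - 5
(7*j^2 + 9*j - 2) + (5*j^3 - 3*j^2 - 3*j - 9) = 5*j^3 + 4*j^2 + 6*j - 11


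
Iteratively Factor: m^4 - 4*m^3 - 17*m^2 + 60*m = (m + 4)*(m^3 - 8*m^2 + 15*m) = m*(m + 4)*(m^2 - 8*m + 15) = m*(m - 5)*(m + 4)*(m - 3)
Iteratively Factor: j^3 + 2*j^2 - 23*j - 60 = (j - 5)*(j^2 + 7*j + 12) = (j - 5)*(j + 3)*(j + 4)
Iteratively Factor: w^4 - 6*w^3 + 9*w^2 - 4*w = (w - 1)*(w^3 - 5*w^2 + 4*w) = (w - 1)^2*(w^2 - 4*w) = (w - 4)*(w - 1)^2*(w)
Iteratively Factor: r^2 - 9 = (r - 3)*(r + 3)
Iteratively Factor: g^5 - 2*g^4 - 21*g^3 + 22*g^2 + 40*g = (g + 1)*(g^4 - 3*g^3 - 18*g^2 + 40*g) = g*(g + 1)*(g^3 - 3*g^2 - 18*g + 40) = g*(g + 1)*(g + 4)*(g^2 - 7*g + 10) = g*(g - 2)*(g + 1)*(g + 4)*(g - 5)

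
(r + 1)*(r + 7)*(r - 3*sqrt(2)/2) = r^3 - 3*sqrt(2)*r^2/2 + 8*r^2 - 12*sqrt(2)*r + 7*r - 21*sqrt(2)/2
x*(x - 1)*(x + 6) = x^3 + 5*x^2 - 6*x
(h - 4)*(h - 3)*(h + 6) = h^3 - h^2 - 30*h + 72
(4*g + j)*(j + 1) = 4*g*j + 4*g + j^2 + j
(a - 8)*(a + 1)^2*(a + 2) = a^4 - 4*a^3 - 27*a^2 - 38*a - 16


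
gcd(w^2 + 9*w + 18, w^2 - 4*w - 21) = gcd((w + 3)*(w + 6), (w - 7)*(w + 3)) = w + 3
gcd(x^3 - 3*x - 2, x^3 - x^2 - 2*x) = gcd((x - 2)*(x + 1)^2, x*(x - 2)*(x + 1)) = x^2 - x - 2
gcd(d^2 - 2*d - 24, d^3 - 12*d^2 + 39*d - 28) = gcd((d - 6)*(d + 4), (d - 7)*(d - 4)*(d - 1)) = 1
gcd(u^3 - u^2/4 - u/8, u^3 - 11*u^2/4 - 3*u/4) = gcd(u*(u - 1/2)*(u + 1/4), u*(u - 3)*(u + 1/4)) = u^2 + u/4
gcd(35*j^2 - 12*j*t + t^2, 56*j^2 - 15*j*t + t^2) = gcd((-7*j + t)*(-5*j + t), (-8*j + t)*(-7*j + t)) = -7*j + t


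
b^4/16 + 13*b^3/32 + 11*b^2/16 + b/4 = b*(b/4 + 1/2)*(b/4 + 1)*(b + 1/2)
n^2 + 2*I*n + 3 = (n - I)*(n + 3*I)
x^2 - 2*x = x*(x - 2)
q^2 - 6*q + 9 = (q - 3)^2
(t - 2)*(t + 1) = t^2 - t - 2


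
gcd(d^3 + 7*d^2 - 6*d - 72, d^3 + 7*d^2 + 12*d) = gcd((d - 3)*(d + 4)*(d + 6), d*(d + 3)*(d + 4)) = d + 4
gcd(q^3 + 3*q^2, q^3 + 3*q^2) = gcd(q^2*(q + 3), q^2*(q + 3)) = q^3 + 3*q^2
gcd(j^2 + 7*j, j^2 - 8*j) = j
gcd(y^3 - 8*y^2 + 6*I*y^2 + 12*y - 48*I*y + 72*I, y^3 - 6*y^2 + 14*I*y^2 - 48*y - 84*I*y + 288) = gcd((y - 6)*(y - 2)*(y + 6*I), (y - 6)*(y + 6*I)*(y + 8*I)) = y^2 + y*(-6 + 6*I) - 36*I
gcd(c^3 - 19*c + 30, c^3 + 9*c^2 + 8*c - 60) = c^2 + 3*c - 10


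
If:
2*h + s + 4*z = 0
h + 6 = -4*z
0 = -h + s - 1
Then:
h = 5/2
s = 7/2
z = -17/8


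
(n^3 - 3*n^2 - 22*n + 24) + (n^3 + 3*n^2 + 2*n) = 2*n^3 - 20*n + 24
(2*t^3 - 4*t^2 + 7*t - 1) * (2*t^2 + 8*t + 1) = 4*t^5 + 8*t^4 - 16*t^3 + 50*t^2 - t - 1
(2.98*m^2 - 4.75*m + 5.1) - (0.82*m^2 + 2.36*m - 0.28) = 2.16*m^2 - 7.11*m + 5.38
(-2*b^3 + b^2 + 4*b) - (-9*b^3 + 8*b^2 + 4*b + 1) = 7*b^3 - 7*b^2 - 1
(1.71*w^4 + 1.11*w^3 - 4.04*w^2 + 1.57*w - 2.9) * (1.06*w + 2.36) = 1.8126*w^5 + 5.2122*w^4 - 1.6628*w^3 - 7.8702*w^2 + 0.6312*w - 6.844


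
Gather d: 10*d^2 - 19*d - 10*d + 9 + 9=10*d^2 - 29*d + 18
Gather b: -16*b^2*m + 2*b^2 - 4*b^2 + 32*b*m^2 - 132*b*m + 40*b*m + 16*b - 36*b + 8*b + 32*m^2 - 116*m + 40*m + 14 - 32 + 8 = b^2*(-16*m - 2) + b*(32*m^2 - 92*m - 12) + 32*m^2 - 76*m - 10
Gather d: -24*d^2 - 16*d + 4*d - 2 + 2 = -24*d^2 - 12*d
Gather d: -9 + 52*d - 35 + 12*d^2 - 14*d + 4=12*d^2 + 38*d - 40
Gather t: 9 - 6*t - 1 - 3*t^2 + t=-3*t^2 - 5*t + 8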